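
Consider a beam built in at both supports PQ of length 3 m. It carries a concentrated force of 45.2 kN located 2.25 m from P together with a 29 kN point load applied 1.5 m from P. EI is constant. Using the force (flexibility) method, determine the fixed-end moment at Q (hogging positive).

M_Q = 29.94 kN·m

Release both end moments; the primary structure is a simply-supported span PQ with redundants M_P and M_Q.
On the primary (simply-supported) span, the end slopes from the loading are:
  at P: point load 45.2 at a = 2.25: Pab(L + b)/(6LEI) = 15.89/EI
  at Q: point load 45.2 at a = 2.25: Pab(L + a)/(6LEI) = 22.25/EI
  at P: point load 29 at a = 1.5: Pab(L + b)/(6LEI) = 16.31/EI
  at Q: point load 29 at a = 1.5: Pab(L + a)/(6LEI) = 16.31/EI
  θ_P0 = 32.2/EI,  θ_Q0 = 38.56/EI
Flexibility coefficients: a unit moment at one end gives L/(3EI) there and L/(6EI) at the far end, so f₁₁ = f₂₂ = 1/EI and f₁₂ = f₂₁ = 0.5/EI.
Compatibility — zero rotation at each built-in end:
  1 M_P + 0.5 M_Q = 32.2
  0.5 M_P + 1 M_Q = 38.56
Solving the pair gives M_P = 17.23 kN·m and M_Q = 29.94 kN·m (hogging).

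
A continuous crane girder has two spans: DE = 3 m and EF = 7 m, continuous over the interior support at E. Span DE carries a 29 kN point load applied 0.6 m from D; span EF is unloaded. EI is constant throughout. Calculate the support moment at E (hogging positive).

Take M_E as the redundant. Released structure: two simple spans DE and EF with a hinge at E.
End slopes at the hinge E, treating each span as simply supported:
  span DE: point load 29 at a = 0.6: Pab(L + a)/(6LEI) = 8.352/EI
  relative rotation θ_0 = (8.352 + 0)/EI = 8.352/EI
A unit hogging moment at E produces rotation L₁/(3EI) + L₂/(3EI) = 3.333/EI.
Compatibility: M_E·(L₁+L₂)/(3EI) = θ_0, giving M_E = 2.506 kN·m (hogging).

M_E = 2.506 kN·m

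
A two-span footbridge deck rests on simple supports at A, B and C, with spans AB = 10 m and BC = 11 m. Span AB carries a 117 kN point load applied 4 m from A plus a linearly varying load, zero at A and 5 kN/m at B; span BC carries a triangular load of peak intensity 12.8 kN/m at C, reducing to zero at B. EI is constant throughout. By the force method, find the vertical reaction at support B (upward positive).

R_B = 116.9 kN

Insert a hinge at B; M_B is the redundant, and each span becomes simply supported.
Rotations at B on the released spans (each span's end-slope, ×1/EI):
  span AB: point load 117 at a = 4: Pab(L + a)/(6LEI) = 655.2/EI
  span AB: triangular load, peak 5: w₀L³/(45EI) = 111.1/EI
  span BC: triangular load, peak 12.8: 7w₀L³/(360EI) = 331.3/EI
  relative rotation θ_0 = (766.3 + 331.3)/EI = 1098/EI
A unit hogging moment at B produces rotation L₁/(3EI) + L₂/(3EI) = 7/EI.
Slope continuity at B: θ_0 = M_B·7/EI, so M_B = 1098/7 = 156.8 kN·m (hogging).
Span AB, ΣM about A with M_B applied at B: R_B^{AB}·10 = 634.7 + 156.8, so R_B^{AB} = 79.15 kN and R_A = 142 − 79.15 = 62.85 kN.
Span BC, ΣM about C: R_B^{BC}·11 = 258.1 + 156.8, so R_B^{BC} = 37.72 kN and R_C = 70.4 − 37.72 = 32.68 kN.
R_B = 79.15 + 37.72 = 116.9 kN.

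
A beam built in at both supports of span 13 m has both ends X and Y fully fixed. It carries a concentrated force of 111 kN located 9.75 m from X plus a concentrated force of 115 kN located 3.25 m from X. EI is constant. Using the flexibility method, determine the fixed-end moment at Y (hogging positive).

Take the two fixed-end moments M_X, M_Y as redundants; the released structure is the simple span XY.
Simple-span end rotations at X and Y under the given loads:
  at X: point load 111 at a = 9.75: Pab(L + b)/(6LEI) = 732.8/EI
  at Y: point load 111 at a = 9.75: Pab(L + a)/(6LEI) = 1026/EI
  at X: point load 115 at a = 3.25: Pab(L + b)/(6LEI) = 1063/EI
  at Y: point load 115 at a = 3.25: Pab(L + a)/(6LEI) = 759.2/EI
  θ_X0 = 1796/EI,  θ_Y0 = 1785/EI
Flexibility coefficients: a unit moment at one end gives L/(3EI) there and L/(6EI) at the far end, so f₁₁ = f₂₂ = 4.333/EI and f₁₂ = f₂₁ = 2.167/EI.
Compatibility — zero rotation at each built-in end:
  4.333 M_X + 2.167 M_Y = 1796
  2.167 M_X + 4.333 M_Y = 1785
Solving the pair gives M_X = 277.9 kN·m and M_Y = 273 kN·m (hogging).

M_Y = 273 kN·m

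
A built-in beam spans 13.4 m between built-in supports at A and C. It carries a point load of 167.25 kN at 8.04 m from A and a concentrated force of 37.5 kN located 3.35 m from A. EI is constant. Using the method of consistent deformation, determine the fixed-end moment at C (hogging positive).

M_C = 346.3 kN·m

Take the two fixed-end moments M_A, M_C as redundants; the released structure is the simple span AC.
On the primary (simply-supported) span, the end slopes from the loading are:
  at A: point load 167.25 at a = 8.04: Pab(L + b)/(6LEI) = 1682/EI
  at C: point load 167.25 at a = 8.04: Pab(L + a)/(6LEI) = 1922/EI
  at A: point load 37.5 at a = 3.35: Pab(L + b)/(6LEI) = 368.2/EI
  at C: point load 37.5 at a = 3.35: Pab(L + a)/(6LEI) = 263/EI
  θ_A0 = 2050/EI,  θ_C0 = 2185/EI
Flexibility coefficients: a unit moment at one end gives L/(3EI) there and L/(6EI) at the far end, so f₁₁ = f₂₂ = 4.467/EI and f₁₂ = f₂₁ = 2.233/EI.
Compatibility — zero rotation at each built-in end:
  4.467 M_A + 2.233 M_C = 2050
  2.233 M_A + 4.467 M_C = 2185
Solving the pair gives M_A = 285.8 kN·m and M_C = 346.3 kN·m (hogging).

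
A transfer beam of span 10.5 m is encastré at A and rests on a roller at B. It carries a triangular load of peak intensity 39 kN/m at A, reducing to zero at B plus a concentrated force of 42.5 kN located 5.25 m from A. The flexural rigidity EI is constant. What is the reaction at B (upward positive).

R_B = 54.23 kN

Choose R_B as the redundant. The primary structure is the cantilever fixed at A.
Deflection at B on the released cantilever, summing each load's contribution:
  triangular load, peak 39 at the fixed end: w₀L⁴/(30EI) = 15802/EI
  point load 42.5 at a = 5.25: Pa²(3L − a)/(6EI) = 5125/EI
  δ_0 = 20926/EI
Tip deflection under a unit load at B: L³/(3EI) = 385.9/EI.
The prop prevents deflection at B: R_B = δ_0/δ_{BB} = 20926/385.9 = 54.23 kN.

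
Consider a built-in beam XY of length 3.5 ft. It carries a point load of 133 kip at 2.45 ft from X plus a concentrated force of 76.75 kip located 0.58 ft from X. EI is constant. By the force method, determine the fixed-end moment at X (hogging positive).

M_X = 60.31 kip·ft

Release both end moments; the primary structure is a simply-supported span XY with redundants M_X and M_Y.
Simple-span end rotations at X and Y under the given loads:
  at X: point load 133 at a = 2.45: Pab(L + b)/(6LEI) = 74.13/EI
  at Y: point load 133 at a = 2.45: Pab(L + a)/(6LEI) = 96.94/EI
  at X: point load 76.75 at a = 0.58: Pab(L + b)/(6LEI) = 39.74/EI
  at Y: point load 76.75 at a = 0.58: Pab(L + a)/(6LEI) = 25.25/EI
  θ_X0 = 113.9/EI,  θ_Y0 = 122.2/EI
Flexibility coefficients: a unit moment at one end gives L/(3EI) there and L/(6EI) at the far end, so f₁₁ = f₂₂ = 1.167/EI and f₁₂ = f₂₁ = 0.5833/EI.
Compatibility — zero rotation at each built-in end:
  1.167 M_X + 0.5833 M_Y = 113.9
  0.5833 M_X + 1.167 M_Y = 122.2
Solving the pair gives M_X = 60.31 kip·ft and M_Y = 74.58 kip·ft (hogging).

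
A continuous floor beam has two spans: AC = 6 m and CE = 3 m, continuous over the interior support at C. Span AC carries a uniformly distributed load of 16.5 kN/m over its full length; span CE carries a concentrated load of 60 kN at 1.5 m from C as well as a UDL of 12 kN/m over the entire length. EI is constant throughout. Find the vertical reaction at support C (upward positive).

R_C = 130.1 kN

Insert a hinge at C; M_C is the redundant, and each span becomes simply supported.
Rotations at C on the released spans (each span's end-slope, ×1/EI):
  span AC: UDL 16.5: wL³/(24EI) = 148.5/EI
  span CE: point load 60 at a = 1.5: Pab(L + b)/(6LEI) = 33.75/EI
  span CE: UDL 12: wL³/(24EI) = 13.5/EI
  relative rotation θ_0 = (148.5 + 47.25)/EI = 195.8/EI
A unit hogging moment at C produces rotation L₁/(3EI) + L₂/(3EI) = 3/EI.
Slope continuity at C: θ_0 = M_C·3/EI, so M_C = 195.8/3 = 65.25 kN·m (hogging).
Span AC, ΣM about A with M_C applied at C: R_C^{AC}·6 = 297 + 65.25, so R_C^{AC} = 60.38 kN and R_A = 99 − 60.38 = 38.62 kN.
Span CE, ΣM about E: R_C^{CE}·3 = 144 + 65.25, so R_C^{CE} = 69.75 kN and R_E = 96 − 69.75 = 26.25 kN.
R_C = 60.38 + 69.75 = 130.1 kN.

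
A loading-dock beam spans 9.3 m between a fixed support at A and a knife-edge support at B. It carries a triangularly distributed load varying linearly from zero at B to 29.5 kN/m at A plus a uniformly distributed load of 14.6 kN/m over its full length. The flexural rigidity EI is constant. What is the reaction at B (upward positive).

Release the roller at B. Primary structure: cantilever fixed at A.
Primary-structure tip deflection at B by superposition:
  triangular load, peak 29.5 at the fixed end: w₀L⁴/(30EI) = 7356/EI
  UDL 14.6: wL⁴/(8EI) = 13652/EI
  δ_0 = 21008/EI
Flexibility coefficient — unit upward force at B: δ_{BB} = L³/(3EI) = 268.1/EI.
The prop prevents deflection at B: R_B = δ_0/δ_{BB} = 21008/268.1 = 78.35 kN.

R_B = 78.35 kN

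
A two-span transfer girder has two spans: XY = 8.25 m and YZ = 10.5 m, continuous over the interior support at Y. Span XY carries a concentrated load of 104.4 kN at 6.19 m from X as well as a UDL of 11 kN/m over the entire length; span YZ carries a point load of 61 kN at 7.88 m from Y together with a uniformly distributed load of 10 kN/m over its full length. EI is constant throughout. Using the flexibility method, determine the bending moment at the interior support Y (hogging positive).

Take M_Y as the redundant. Released structure: two simple spans XY and YZ with a hinge at Y.
Rotations at Y on the released spans (each span's end-slope, ×1/EI):
  span XY: point load 104.4 at a = 6.19: Pab(L + a)/(6LEI) = 388.3/EI
  span XY: UDL 11: wL³/(24EI) = 257.4/EI
  span YZ: point load 61 at a = 7.88: Pab(L + b)/(6LEI) = 262.3/EI
  span YZ: UDL 10: wL³/(24EI) = 482.3/EI
  relative rotation θ_0 = (645.7 + 744.6)/EI = 1390/EI
A unit hogging moment at Y produces rotation L₁/(3EI) + L₂/(3EI) = 6.25/EI.
Slope continuity at Y: θ_0 = M_Y·6.25/EI, so M_Y = 1390/6.25 = 222.5 kN·m (hogging).

M_Y = 222.5 kN·m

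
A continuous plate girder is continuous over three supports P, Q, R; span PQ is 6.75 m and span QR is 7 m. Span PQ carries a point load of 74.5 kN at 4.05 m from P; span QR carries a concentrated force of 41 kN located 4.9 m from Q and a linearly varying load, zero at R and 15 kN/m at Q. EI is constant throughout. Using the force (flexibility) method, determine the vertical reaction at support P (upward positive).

R_P = 16.13 kN

Take M_Q as the redundant. Released structure: two simple spans PQ and QR with a hinge at Q.
Discontinuity in slope at Q on the released structure — sum the simple-span end rotations:
  span PQ: point load 74.5 at a = 4.05: Pab(L + a)/(6LEI) = 217.2/EI
  span QR: point load 41 at a = 4.9: Pab(L + b)/(6LEI) = 91.41/EI
  span QR: triangular load, peak 15: w₀L³/(45EI) = 114.3/EI
  relative rotation θ_0 = (217.2 + 205.7)/EI = 423/EI
A unit hogging moment at Q produces rotation L₁/(3EI) + L₂/(3EI) = 4.583/EI.
Compatibility: M_Q·(L₁+L₂)/(3EI) = θ_0, giving M_Q = 92.29 kN·m (hogging).
Span PQ, ΣM about P with M_Q applied at Q: R_Q^{PQ}·6.75 = 301.7 + 92.29, so R_Q^{PQ} = 58.37 kN and R_P = 74.5 − 58.37 = 16.13 kN.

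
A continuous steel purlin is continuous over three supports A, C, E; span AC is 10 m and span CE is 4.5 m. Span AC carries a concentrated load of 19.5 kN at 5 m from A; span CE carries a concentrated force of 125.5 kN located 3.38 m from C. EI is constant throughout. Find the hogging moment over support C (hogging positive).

M_C = 45.68 kN·m

Take M_C as the redundant. Released structure: two simple spans AC and CE with a hinge at C.
Rotations at C on the released spans (each span's end-slope, ×1/EI):
  span AC: point load 19.5 at a = 5: Pab(L + a)/(6LEI) = 121.9/EI
  span CE: point load 125.5 at a = 3.38: Pab(L + b)/(6LEI) = 98.89/EI
  relative rotation θ_0 = (121.9 + 98.89)/EI = 220.8/EI
A unit hogging moment at C produces rotation L₁/(3EI) + L₂/(3EI) = 4.833/EI.
Compatibility: M_C·(L₁+L₂)/(3EI) = θ_0, giving M_C = 45.68 kN·m (hogging).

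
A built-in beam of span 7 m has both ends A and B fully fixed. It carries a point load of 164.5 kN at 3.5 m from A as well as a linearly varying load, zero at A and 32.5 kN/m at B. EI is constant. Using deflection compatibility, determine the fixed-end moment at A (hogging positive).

Release both end moments; the primary structure is a simply-supported span AB with redundants M_A and M_B.
Simple-span end rotations at A and B under the given loads:
  at A: point load 164.5 at a = 3.5: Pab(L + b)/(6LEI) = 503.8/EI
  at B: point load 164.5 at a = 3.5: Pab(L + a)/(6LEI) = 503.8/EI
  at A: triangular load, peak 32.5: 7w₀L³/(360EI) = 216.8/EI
  at B: triangular load, peak 32.5: w₀L³/(45EI) = 247.7/EI
  θ_A0 = 720.5/EI,  θ_B0 = 751.5/EI
Flexibility coefficients: a unit moment at one end gives L/(3EI) there and L/(6EI) at the far end, so f₁₁ = f₂₂ = 2.333/EI and f₁₂ = f₂₁ = 1.167/EI.
Compatibility — zero rotation at each built-in end:
  2.333 M_A + 1.167 M_B = 720.5
  1.167 M_A + 2.333 M_B = 751.5
Solving the pair gives M_A = 197 kN·m and M_B = 223.6 kN·m (hogging).

M_A = 197 kN·m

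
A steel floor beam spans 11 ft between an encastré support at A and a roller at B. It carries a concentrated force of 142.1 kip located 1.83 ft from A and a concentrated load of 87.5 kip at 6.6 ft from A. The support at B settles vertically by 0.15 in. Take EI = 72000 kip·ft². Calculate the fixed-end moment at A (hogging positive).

M_A = 382.8 kip·ft

Release the roller at B. Primary structure: cantilever fixed at A.
Downward deflection at the released point B due to the loads:
  point load 142.1 at a = 1.83: Pa²(3L − a)/(6EI) = 2472/EI
  point load 87.5 at a = 6.6: Pa²(3L − a)/(6EI) = 16771/EI
  δ_0 = 19243/EI
Tip deflection under a unit load at B: L³/(3EI) = 443.7/EI.
With EI = 72000 kip·ft²: δ_0 = 0.26726 ft and δ_{BB} = 0.006162 ft/kip.
Compatibility — the beam at B must follow the support down by 0.0125 ft: δ_0 − R_B·δ_{BB} = 0.0125, so R_B = (0.26726 − 0.0125)/0.006162 = 41.34 kip.
Moment equilibrium about A: M_A = Σ(load moments about A) − R_B·L = 837.5 − 41.34×11 = 382.8 kip·ft.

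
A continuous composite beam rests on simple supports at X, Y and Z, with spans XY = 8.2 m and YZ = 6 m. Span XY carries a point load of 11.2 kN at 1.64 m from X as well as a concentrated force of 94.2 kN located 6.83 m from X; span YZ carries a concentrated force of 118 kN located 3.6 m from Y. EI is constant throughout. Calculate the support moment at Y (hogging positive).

Take M_Y as the redundant. Released structure: two simple spans XY and YZ with a hinge at Y.
End slopes at the hinge Y, treating each span as simply supported:
  span XY: point load 11.2 at a = 1.64: Pab(L + a)/(6LEI) = 24.1/EI
  span XY: point load 94.2 at a = 6.83: Pab(L + a)/(6LEI) = 269.3/EI
  span YZ: point load 118 at a = 3.6: Pab(L + b)/(6LEI) = 237.9/EI
  relative rotation θ_0 = (293.4 + 237.9)/EI = 531.3/EI
A unit hogging moment at Y produces rotation L₁/(3EI) + L₂/(3EI) = 4.733/EI.
Slope continuity at Y: θ_0 = M_Y·4.733/EI, so M_Y = 531.3/4.733 = 112.2 kN·m (hogging).

M_Y = 112.2 kN·m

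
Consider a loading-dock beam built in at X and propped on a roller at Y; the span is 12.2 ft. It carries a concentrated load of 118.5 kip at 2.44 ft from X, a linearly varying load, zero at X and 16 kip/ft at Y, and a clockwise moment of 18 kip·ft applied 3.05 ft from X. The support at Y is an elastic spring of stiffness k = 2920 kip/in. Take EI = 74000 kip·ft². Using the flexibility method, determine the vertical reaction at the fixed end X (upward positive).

Choose R_Y as the redundant. The primary structure is the cantilever fixed at X.
Free-end deflection of the primary structure under the applied loading (downward +):
  point load 118.5 at a = 2.44: Pa²(3L − a)/(6EI) = 4017/EI
  triangular load, peak 16 at the free end: 11w₀L⁴/(120EI) = 32492/EI
  clockwise couple 18 at a = 3.05: M₀a(2L − a)/(2EI) = 586.1/EI
  δ_0 = 37094/EI
Flexibility coefficient — unit upward force at Y: δ_{YY} = L³/(3EI) = 605.3/EI.
With EI = 74000 kip·ft²: δ_0 = 0.50127 ft and δ_{YY} = 0.008179 ft/kip.
Compatibility — the spring shortens by R_Y/k under the reaction it provides: δ_0 − R_Y·δ_{YY} = R_Y/k. With 1/k = 1/(2920×12) ft/kip = 0.000029 ft/kip, R_Y = δ_0 / (δ_{YY} + 1/k) = 0.50127 / (0.008179 + 0.000029) = 61.07 kip.
Vertical equilibrium: R_X = ΣP − R_Y = 216.1 − 61.07 = 155 kip.

R_X = 155 kip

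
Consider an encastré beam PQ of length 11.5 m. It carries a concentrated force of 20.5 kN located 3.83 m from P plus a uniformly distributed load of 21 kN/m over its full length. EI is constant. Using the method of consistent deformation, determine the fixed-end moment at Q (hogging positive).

M_Q = 248.9 kN·m

Take the two fixed-end moments M_P, M_Q as redundants; the released structure is the simple span PQ.
On the primary (simply-supported) span, the end slopes from the loading are:
  at P: point load 20.5 at a = 3.83: Pab(L + b)/(6LEI) = 167.3/EI
  at Q: point load 20.5 at a = 3.83: Pab(L + a)/(6LEI) = 133.8/EI
  at P: UDL 21: wL³/(24EI) = 1331/EI
  at Q: UDL 21: wL³/(24EI) = 1331/EI
  θ_P0 = 1498/EI,  θ_Q0 = 1465/EI
Flexibility coefficients: a unit moment at one end gives L/(3EI) there and L/(6EI) at the far end, so f₁₁ = f₂₂ = 3.833/EI and f₁₂ = f₂₁ = 1.917/EI.
Compatibility — zero rotation at each built-in end:
  3.833 M_P + 1.917 M_Q = 1498
  1.917 M_P + 3.833 M_Q = 1465
Solving the pair gives M_P = 266.4 kN·m and M_Q = 248.9 kN·m (hogging).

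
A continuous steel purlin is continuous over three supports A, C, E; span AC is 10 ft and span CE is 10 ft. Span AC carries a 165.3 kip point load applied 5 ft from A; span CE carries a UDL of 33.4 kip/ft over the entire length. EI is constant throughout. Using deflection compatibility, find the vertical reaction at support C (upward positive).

R_C = 322.4 kip

Insert a hinge at C; M_C is the redundant, and each span becomes simply supported.
Discontinuity in slope at C on the released structure — sum the simple-span end rotations:
  span AC: point load 165.3 at a = 5: Pab(L + a)/(6LEI) = 1033/EI
  span CE: UDL 33.4: wL³/(24EI) = 1392/EI
  relative rotation θ_0 = (1033 + 1392)/EI = 2425/EI
A unit hogging moment at C produces rotation L₁/(3EI) + L₂/(3EI) = 6.667/EI.
Slope continuity at C: θ_0 = M_C·6.667/EI, so M_C = 2425/6.667 = 363.7 kip·ft (hogging).
Span AC, ΣM about A with M_C applied at C: R_C^{AC}·10 = 826.5 + 363.7, so R_C^{AC} = 119 kip and R_A = 165.3 − 119 = 46.28 kip.
Span CE, ΣM about E: R_C^{CE}·10 = 1670 + 363.7, so R_C^{CE} = 203.4 kip and R_E = 334 − 203.4 = 130.6 kip.
R_C = 119 + 203.4 = 322.4 kip.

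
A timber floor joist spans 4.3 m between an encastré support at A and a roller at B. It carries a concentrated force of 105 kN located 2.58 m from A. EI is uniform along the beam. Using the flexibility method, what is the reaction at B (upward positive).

Remove the prop at B; the released (primary) structure is a cantilever built in at A.
Deflection at B on the released cantilever, summing each load's contribution:
  point load 105 at a = 2.58: Pa²(3L − a)/(6EI) = 1202/EI
Flexibility coefficient — unit upward force at B: δ_{BB} = L³/(3EI) = 26.5/EI.
Compatibility at B: δ_0 − R_B·δ_{BB} = 0, so R_B = 1202/26.5 = 45.36 kN.

R_B = 45.36 kN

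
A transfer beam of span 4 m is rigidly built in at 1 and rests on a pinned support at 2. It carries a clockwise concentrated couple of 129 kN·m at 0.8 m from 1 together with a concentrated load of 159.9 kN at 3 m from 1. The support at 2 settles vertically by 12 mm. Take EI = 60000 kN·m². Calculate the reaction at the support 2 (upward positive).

Take the reaction at 2 as the redundant and release it; the primary structure is a cantilever fixed at 1.
Free-end deflection of the primary structure under the applied loading (downward +):
  clockwise couple 129 at a = 0.8: M₀a(2L − a)/(2EI) = 371.5/EI
  point load 159.9 at a = 3: Pa²(3L − a)/(6EI) = 2159/EI
  δ_0 = 2530/EI
Flexibility coefficient — unit upward force at 2: δ_{22} = L³/(3EI) = 21.33/EI.
With EI = 60000 kN·m²: δ_0 = 0.042169 m and δ_{22} = 0.000356 m/kN.
Compatibility — the beam at 2 must follow the support down by 0.012 m: δ_0 − R_2·δ_{22} = 0.012, so R_2 = (0.042169 − 0.012)/0.000356 = 84.85 kN.

R_2 = 84.85 kN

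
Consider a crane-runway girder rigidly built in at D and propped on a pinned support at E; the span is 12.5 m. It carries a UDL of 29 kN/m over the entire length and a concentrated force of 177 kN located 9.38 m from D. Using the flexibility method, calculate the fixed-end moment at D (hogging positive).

M_D = 825.3 kN·m

Release the roller at E. Primary structure: cantilever fixed at D.
Primary-structure tip deflection at E by superposition:
  UDL 29: wL⁴/(8EI) = 88501/EI
  point load 177 at a = 9.38: Pa²(3L − a)/(6EI) = 72987/EI
  δ_0 = 161488/EI
Flexibility coefficient — unit upward force at E: δ_{EE} = L³/(3EI) = 651/EI.
Compatibility at E: δ_0 − R_E·δ_{EE} = 0, so R_E = 161488/651 = 248 kN.
Moment equilibrium about D: M_D = Σ(load moments about D) − R_E·L = 3926 − 248×12.5 = 825.3 kN·m.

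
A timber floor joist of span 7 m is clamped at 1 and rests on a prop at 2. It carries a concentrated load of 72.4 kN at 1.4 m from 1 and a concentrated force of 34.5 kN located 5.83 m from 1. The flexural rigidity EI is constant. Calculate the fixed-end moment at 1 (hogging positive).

M_1 = 92.6 kN·m

Choose R_2 as the redundant. The primary structure is the cantilever fixed at 1.
Downward deflection at the released point 2 due to the loads:
  point load 72.4 at a = 1.4: Pa²(3L − a)/(6EI) = 463.6/EI
  point load 34.5 at a = 5.83: Pa²(3L − a)/(6EI) = 2965/EI
  δ_0 = 3428/EI
Tip deflection under a unit load at 2: L³/(3EI) = 114.3/EI.
The prop prevents deflection at 2: R_2 = δ_0/δ_{22} = 3428/114.3 = 29.99 kN.
Moment equilibrium about 1: M_1 = Σ(load moments about 1) − R_2·L = 302.5 − 29.99×7 = 92.6 kN·m.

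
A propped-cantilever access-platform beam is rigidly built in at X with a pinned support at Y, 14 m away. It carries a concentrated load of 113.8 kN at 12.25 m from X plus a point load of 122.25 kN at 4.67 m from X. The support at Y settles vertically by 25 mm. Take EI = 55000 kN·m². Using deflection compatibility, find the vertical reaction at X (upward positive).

Remove the prop at Y; the released (primary) structure is a cantilever built in at X.
Primary-structure tip deflection at Y by superposition:
  point load 113.8 at a = 12.25: Pa²(3L − a)/(6EI) = 84674/EI
  point load 122.25 at a = 4.67: Pa²(3L − a)/(6EI) = 16588/EI
  δ_0 = 101262/EI
Tip deflection under a unit load at Y: L³/(3EI) = 914.7/EI.
With EI = 55000 kN·m²: δ_0 = 1.8411 m and δ_{YY} = 0.01663 m/kN.
Compatibility — the beam at Y must follow the support down by 0.025 m: δ_0 − R_Y·δ_{YY} = 0.025, so R_Y = (1.8411 − 0.025)/0.01663 = 109.2 kN.
Vertical equilibrium: R_X = ΣP − R_Y = 236.1 − 109.2 = 126.8 kN.

R_X = 126.8 kN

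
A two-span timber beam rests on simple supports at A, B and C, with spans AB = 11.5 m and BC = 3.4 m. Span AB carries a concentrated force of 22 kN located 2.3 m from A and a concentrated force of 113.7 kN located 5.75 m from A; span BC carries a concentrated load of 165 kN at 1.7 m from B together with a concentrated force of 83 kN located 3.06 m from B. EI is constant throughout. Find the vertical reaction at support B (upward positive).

R_B = 241.7 kN

Release continuity at B by inserting a hinge; the redundant is the internal moment M_B. The primary structure is two simply-supported spans AB and BC.
End slopes at the hinge B, treating each span as simply supported:
  span AB: point load 22 at a = 2.3: Pab(L + a)/(6LEI) = 93.1/EI
  span AB: point load 113.7 at a = 5.75: Pab(L + a)/(6LEI) = 939.8/EI
  span BC: point load 165 at a = 1.7: Pab(L + b)/(6LEI) = 119.2/EI
  span BC: point load 83 at a = 3.06: Pab(L + b)/(6LEI) = 15.83/EI
  relative rotation θ_0 = (1033 + 135)/EI = 1168/EI
A unit hogging moment at B produces rotation L₁/(3EI) + L₂/(3EI) = 4.967/EI.
Compatibility: M_B·(L₁+L₂)/(3EI) = θ_0, giving M_B = 235.2 kN·m (hogging).
Span AB, ΣM about A with M_B applied at B: R_B^{AB}·11.5 = 704.4 + 235.2, so R_B^{AB} = 81.7 kN and R_A = 135.7 − 81.7 = 54 kN.
Span BC, ΣM about C: R_B^{BC}·3.4 = 308.7 + 235.2, so R_B^{BC} = 160 kN and R_C = 248 − 160 = 88.04 kN.
R_B = 81.7 + 160 = 241.7 kN.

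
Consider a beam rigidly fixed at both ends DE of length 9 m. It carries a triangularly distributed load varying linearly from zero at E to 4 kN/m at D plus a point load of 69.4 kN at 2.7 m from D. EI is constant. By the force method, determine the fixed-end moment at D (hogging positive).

M_D = 108 kN·m

Release both end moments; the primary structure is a simply-supported span DE with redundants M_D and M_E.
Simple-span end rotations at D and E under the given loads:
  at D: triangular load, peak 4: w₀L³/(45EI) = 64.8/EI
  at E: triangular load, peak 4: 7w₀L³/(360EI) = 56.7/EI
  at D: point load 69.4 at a = 2.7: Pab(L + b)/(6LEI) = 334.5/EI
  at E: point load 69.4 at a = 2.7: Pab(L + a)/(6LEI) = 255.8/EI
  θ_D0 = 399.3/EI,  θ_E0 = 312.5/EI
Flexibility coefficients: a unit moment at one end gives L/(3EI) there and L/(6EI) at the far end, so f₁₁ = f₂₂ = 3/EI and f₁₂ = f₂₁ = 1.5/EI.
Compatibility — zero rotation at each built-in end:
  3 M_D + 1.5 M_E = 399.3
  1.5 M_D + 3 M_E = 312.5
Solving the pair gives M_D = 108 kN·m and M_E = 50.15 kN·m (hogging).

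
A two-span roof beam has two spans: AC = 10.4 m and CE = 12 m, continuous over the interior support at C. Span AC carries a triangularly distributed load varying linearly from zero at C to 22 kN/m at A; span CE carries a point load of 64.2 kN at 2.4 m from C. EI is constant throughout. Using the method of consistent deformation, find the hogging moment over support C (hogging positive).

Release continuity at C by inserting a hinge; the redundant is the internal moment M_C. The primary structure is two simply-supported spans AC and CE.
Discontinuity in slope at C on the released structure — sum the simple-span end rotations:
  span AC: triangular load, peak 22: 7w₀L³/(360EI) = 481.2/EI
  span CE: point load 64.2 at a = 2.4: Pab(L + b)/(6LEI) = 443.8/EI
  relative rotation θ_0 = (481.2 + 443.8)/EI = 924.9/EI
A unit hogging moment at C produces rotation L₁/(3EI) + L₂/(3EI) = 7.467/EI.
Compatibility: M_C·(L₁+L₂)/(3EI) = θ_0, giving M_C = 123.9 kN·m (hogging).

M_C = 123.9 kN·m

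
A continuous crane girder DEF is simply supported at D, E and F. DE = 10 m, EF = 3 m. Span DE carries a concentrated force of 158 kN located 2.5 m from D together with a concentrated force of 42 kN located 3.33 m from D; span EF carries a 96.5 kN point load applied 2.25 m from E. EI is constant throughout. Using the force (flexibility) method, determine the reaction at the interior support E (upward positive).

Release continuity at E by inserting a hinge; the redundant is the internal moment M_E. The primary structure is two simply-supported spans DE and EF.
End slopes at the hinge E, treating each span as simply supported:
  span DE: point load 158 at a = 2.5: Pab(L + a)/(6LEI) = 617.2/EI
  span DE: point load 42 at a = 3.33: Pab(L + a)/(6LEI) = 207.3/EI
  span EF: point load 96.5 at a = 2.25: Pab(L + b)/(6LEI) = 33.93/EI
  relative rotation θ_0 = (824.4 + 33.93)/EI = 858.4/EI
A unit hogging moment at E produces rotation L₁/(3EI) + L₂/(3EI) = 4.333/EI.
Compatibility: M_E·(L₁+L₂)/(3EI) = θ_0, giving M_E = 198.1 kN·m (hogging).
Span DE, ΣM about D with M_E applied at E: R_E^{DE}·10 = 534.9 + 198.1, so R_E^{DE} = 73.29 kN and R_D = 200 − 73.29 = 126.7 kN.
Span EF, ΣM about F: R_E^{EF}·3 = 72.38 + 198.1, so R_E^{EF} = 90.15 kN and R_F = 96.5 − 90.15 = 6.347 kN.
R_E = 73.29 + 90.15 = 163.4 kN.

R_E = 163.4 kN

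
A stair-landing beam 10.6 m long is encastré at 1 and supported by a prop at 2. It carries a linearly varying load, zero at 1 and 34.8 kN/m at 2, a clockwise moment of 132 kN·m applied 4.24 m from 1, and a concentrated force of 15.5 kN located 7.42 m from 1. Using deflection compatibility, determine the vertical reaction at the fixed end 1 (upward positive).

Take the reaction at 2 as the redundant and release it; the primary structure is a cantilever fixed at 1.
Free-end deflection of the primary structure under the applied loading (downward +):
  triangular load, peak 34.8 at the free end: 11w₀L⁴/(120EI) = 40273/EI
  clockwise couple 132 at a = 4.24: M₀a(2L − a)/(2EI) = 4746/EI
  point load 15.5 at a = 7.42: Pa²(3L − a)/(6EI) = 3468/EI
  δ_0 = 48487/EI
Flexibility coefficient — unit upward force at 2: δ_{22} = L³/(3EI) = 397/EI.
Compatibility at 2: δ_0 − R_2·δ_{22} = 0, so R_2 = 48487/397 = 122.1 kN.
Vertical equilibrium: R_1 = ΣP − R_2 = 199.9 − 122.1 = 77.81 kN.

R_1 = 77.81 kN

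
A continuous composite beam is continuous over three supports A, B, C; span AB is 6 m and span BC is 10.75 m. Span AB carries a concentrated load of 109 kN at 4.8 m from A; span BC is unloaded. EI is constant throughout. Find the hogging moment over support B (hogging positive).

M_B = 33.73 kN·m

Insert a hinge at B; M_B is the redundant, and each span becomes simply supported.
End slopes at the hinge B, treating each span as simply supported:
  span AB: point load 109 at a = 4.8: Pab(L + a)/(6LEI) = 188.4/EI
  relative rotation θ_0 = (188.4 + 0)/EI = 188.4/EI
A unit hogging moment at B produces rotation L₁/(3EI) + L₂/(3EI) = 5.583/EI.
Compatibility: M_B·(L₁+L₂)/(3EI) = θ_0, giving M_B = 33.73 kN·m (hogging).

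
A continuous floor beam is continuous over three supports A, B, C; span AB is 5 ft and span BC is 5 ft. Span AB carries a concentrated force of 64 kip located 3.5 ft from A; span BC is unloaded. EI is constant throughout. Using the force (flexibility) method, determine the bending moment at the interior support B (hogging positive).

M_B = 28.56 kip·ft

Release continuity at B by inserting a hinge; the redundant is the internal moment M_B. The primary structure is two simply-supported spans AB and BC.
Rotations at B on the released spans (each span's end-slope, ×1/EI):
  span AB: point load 64 at a = 3.5: Pab(L + a)/(6LEI) = 95.2/EI
  relative rotation θ_0 = (95.2 + 0)/EI = 95.2/EI
A unit hogging moment at B produces rotation L₁/(3EI) + L₂/(3EI) = 3.333/EI.
Compatibility: M_B·(L₁+L₂)/(3EI) = θ_0, giving M_B = 28.56 kip·ft (hogging).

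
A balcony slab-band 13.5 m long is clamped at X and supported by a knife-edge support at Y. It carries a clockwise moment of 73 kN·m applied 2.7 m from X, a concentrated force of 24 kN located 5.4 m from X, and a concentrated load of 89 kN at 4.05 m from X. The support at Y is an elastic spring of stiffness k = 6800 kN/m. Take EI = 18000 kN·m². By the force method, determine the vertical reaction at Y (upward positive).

Choose R_Y as the redundant. The primary structure is the cantilever fixed at X.
Downward deflection at the released point Y due to the loads:
  clockwise couple 73 at a = 2.7: M₀a(2L − a)/(2EI) = 2395/EI
  point load 24 at a = 5.4: Pa²(3L − a)/(6EI) = 4094/EI
  point load 89 at a = 4.05: Pa²(3L − a)/(6EI) = 8868/EI
  δ_0 = 15357/EI
Flexibility coefficient — unit upward force at Y: δ_{YY} = L³/(3EI) = 820.1/EI.
With EI = 18000 kN·m²: δ_0 = 0.85318 m and δ_{YY} = 0.045562 m/kN.
Compatibility — the spring shortens by R_Y/k under the reaction it provides: δ_0 − R_Y·δ_{YY} = R_Y/k. With 1/k = 0.000147 m/kN, R_Y = δ_0 / (δ_{YY} + 1/k) = 0.85318 / (0.045562 + 0.000147) = 18.67 kN.

R_Y = 18.67 kN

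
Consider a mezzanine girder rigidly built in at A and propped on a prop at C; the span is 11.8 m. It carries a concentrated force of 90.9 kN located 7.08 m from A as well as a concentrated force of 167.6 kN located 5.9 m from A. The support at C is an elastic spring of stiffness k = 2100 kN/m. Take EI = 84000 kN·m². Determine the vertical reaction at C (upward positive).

R_C = 85.41 kN

Take the reaction at C as the redundant and release it; the primary structure is a cantilever fixed at A.
Deflection at C on the released cantilever, summing each load's contribution:
  point load 90.9 at a = 7.08: Pa²(3L − a)/(6EI) = 21507/EI
  point load 167.6 at a = 5.9: Pa²(3L − a)/(6EI) = 28685/EI
  δ_0 = 50191/EI
Tip deflection under a unit load at C: L³/(3EI) = 547.7/EI.
With EI = 84000 kN·m²: δ_0 = 0.59751 m and δ_{CC} = 0.00652 m/kN.
Compatibility — the spring shortens by R_C/k under the reaction it provides: δ_0 − R_C·δ_{CC} = R_C/k. With 1/k = 0.000476 m/kN, R_C = δ_0 / (δ_{CC} + 1/k) = 0.59751 / (0.00652 + 0.000476) = 85.41 kN.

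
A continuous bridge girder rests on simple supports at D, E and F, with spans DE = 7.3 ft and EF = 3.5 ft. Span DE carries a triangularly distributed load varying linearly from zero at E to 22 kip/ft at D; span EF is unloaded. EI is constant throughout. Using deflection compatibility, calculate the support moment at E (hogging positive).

Release continuity at E by inserting a hinge; the redundant is the internal moment M_E. The primary structure is two simply-supported spans DE and EF.
Discontinuity in slope at E on the released structure — sum the simple-span end rotations:
  span DE: triangular load, peak 22: 7w₀L³/(360EI) = 166.4/EI
  relative rotation θ_0 = (166.4 + 0)/EI = 166.4/EI
A unit hogging moment at E produces rotation L₁/(3EI) + L₂/(3EI) = 3.6/EI.
Slope continuity at E: θ_0 = M_E·3.6/EI, so M_E = 166.4/3.6 = 46.23 kip·ft (hogging).

M_E = 46.23 kip·ft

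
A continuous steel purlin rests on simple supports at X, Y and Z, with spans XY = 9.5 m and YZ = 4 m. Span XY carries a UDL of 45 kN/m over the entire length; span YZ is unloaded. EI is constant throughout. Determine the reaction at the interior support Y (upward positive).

Release continuity at Y by inserting a hinge; the redundant is the internal moment M_Y. The primary structure is two simply-supported spans XY and YZ.
End slopes at the hinge Y, treating each span as simply supported:
  span XY: UDL 45: wL³/(24EI) = 1608/EI
  relative rotation θ_0 = (1608 + 0)/EI = 1608/EI
A unit hogging moment at Y produces rotation L₁/(3EI) + L₂/(3EI) = 4.5/EI.
Compatibility: M_Y·(L₁+L₂)/(3EI) = θ_0, giving M_Y = 357.2 kN·m (hogging).
Span XY, ΣM about X with M_Y applied at Y: R_Y^{XY}·9.5 = 2031 + 357.2, so R_Y^{XY} = 251.4 kN and R_X = 427.5 − 251.4 = 176.1 kN.
Span YZ, ΣM about Z: R_Y^{YZ}·4 = 0 + 357.2, so R_Y^{YZ} = 89.31 kN and R_Z = 0 − 89.31 = -89.31 kN.
R_Y = 251.4 + 89.31 = 340.7 kN.

R_Y = 340.7 kN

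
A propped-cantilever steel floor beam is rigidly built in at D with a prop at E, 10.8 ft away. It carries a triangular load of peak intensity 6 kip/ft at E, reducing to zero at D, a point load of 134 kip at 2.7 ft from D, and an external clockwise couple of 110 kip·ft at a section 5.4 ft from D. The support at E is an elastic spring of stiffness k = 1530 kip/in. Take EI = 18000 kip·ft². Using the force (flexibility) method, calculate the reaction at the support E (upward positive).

Release the roller at E. Primary structure: cantilever fixed at D.
Primary-structure tip deflection at E by superposition:
  triangular load, peak 6 at the free end: 11w₀L⁴/(120EI) = 7483/EI
  point load 134 at a = 2.7: Pa²(3L − a)/(6EI) = 4835/EI
  clockwise couple 110 at a = 5.4: M₀a(2L − a)/(2EI) = 4811/EI
  δ_0 = 17130/EI
Flexibility coefficient — unit upward force at E: δ_{EE} = L³/(3EI) = 419.9/EI.
With EI = 18000 kip·ft²: δ_0 = 0.95164 ft and δ_{EE} = 0.023328 ft/kip.
Compatibility — the spring shortens by R_E/k under the reaction it provides: δ_0 − R_E·δ_{EE} = R_E/k. With 1/k = 1/(1530×12) ft/kip = 0.000054 ft/kip, R_E = δ_0 / (δ_{EE} + 1/k) = 0.95164 / (0.023328 + 0.000054) = 40.7 kip.

R_E = 40.7 kip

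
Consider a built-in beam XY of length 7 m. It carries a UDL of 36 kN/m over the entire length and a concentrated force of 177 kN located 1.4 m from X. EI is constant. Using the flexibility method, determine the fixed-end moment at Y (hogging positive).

M_Y = 186.6 kN·m

Release both end moments; the primary structure is a simply-supported span XY with redundants M_X and M_Y.
Simple-span end rotations at X and Y under the given loads:
  at X: UDL 36: wL³/(24EI) = 514.5/EI
  at Y: UDL 36: wL³/(24EI) = 514.5/EI
  at X: point load 177 at a = 1.4: Pab(L + b)/(6LEI) = 416.3/EI
  at Y: point load 177 at a = 1.4: Pab(L + a)/(6LEI) = 277.5/EI
  θ_X0 = 930.8/EI,  θ_Y0 = 792/EI
Flexibility coefficients: a unit moment at one end gives L/(3EI) there and L/(6EI) at the far end, so f₁₁ = f₂₂ = 2.333/EI and f₁₂ = f₂₁ = 1.167/EI.
Compatibility — zero rotation at each built-in end:
  2.333 M_X + 1.167 M_Y = 930.8
  1.167 M_X + 2.333 M_Y = 792
Solving the pair gives M_X = 305.6 kN·m and M_Y = 186.6 kN·m (hogging).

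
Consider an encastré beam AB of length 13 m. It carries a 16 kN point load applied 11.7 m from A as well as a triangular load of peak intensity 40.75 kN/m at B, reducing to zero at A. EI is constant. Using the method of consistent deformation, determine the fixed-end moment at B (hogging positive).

M_B = 361.2 kN·m

Release both end moments; the primary structure is a simply-supported span AB with redundants M_A and M_B.
Simple-span end rotations at A and B under the given loads:
  at A: point load 16 at a = 11.7: Pab(L + b)/(6LEI) = 44.62/EI
  at B: point load 16 at a = 11.7: Pab(L + a)/(6LEI) = 77.06/EI
  at A: triangular load, peak 40.75: 7w₀L³/(360EI) = 1741/EI
  at B: triangular load, peak 40.75: w₀L³/(45EI) = 1990/EI
  θ_A0 = 1785/EI,  θ_B0 = 2067/EI
Flexibility coefficients: a unit moment at one end gives L/(3EI) there and L/(6EI) at the far end, so f₁₁ = f₂₂ = 4.333/EI and f₁₂ = f₂₁ = 2.167/EI.
Compatibility — zero rotation at each built-in end:
  4.333 M_A + 2.167 M_B = 1785
  2.167 M_A + 4.333 M_B = 2067
Solving the pair gives M_A = 231.4 kN·m and M_B = 361.2 kN·m (hogging).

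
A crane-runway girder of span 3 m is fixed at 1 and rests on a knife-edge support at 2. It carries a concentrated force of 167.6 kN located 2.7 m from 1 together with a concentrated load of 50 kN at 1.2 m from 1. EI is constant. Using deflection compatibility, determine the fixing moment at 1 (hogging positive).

Remove the prop at 2; the released (primary) structure is a cantilever built in at 1.
Free-end deflection of the primary structure under the applied loading (downward +):
  point load 167.6 at a = 2.7: Pa²(3L − a)/(6EI) = 1283/EI
  point load 50 at a = 1.2: Pa²(3L − a)/(6EI) = 93.6/EI
  δ_0 = 1376/EI
Tip deflection under a unit load at 2: L³/(3EI) = 9/EI.
The prop prevents deflection at 2: R_2 = δ_0/δ_{22} = 1376/9 = 152.9 kN.
Moment equilibrium about 1: M_1 = Σ(load moments about 1) − R_2·L = 512.5 − 152.9×3 = 53.69 kN·m.

M_1 = 53.69 kN·m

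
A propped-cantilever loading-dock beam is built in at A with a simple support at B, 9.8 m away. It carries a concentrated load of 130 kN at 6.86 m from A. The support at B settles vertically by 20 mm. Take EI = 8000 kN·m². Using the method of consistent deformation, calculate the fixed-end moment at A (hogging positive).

M_A = 178.9 kN·m

Choose R_B as the redundant. The primary structure is the cantilever fixed at A.
Downward deflection at the released point B due to the loads:
  point load 130 at a = 6.86: Pa²(3L − a)/(6EI) = 22982/EI
Flexibility coefficient — unit upward force at B: δ_{BB} = L³/(3EI) = 313.7/EI.
With EI = 8000 kN·m²: δ_0 = 2.8728 m and δ_{BB} = 0.039216 m/kN.
Compatibility — the beam at B must follow the support down by 0.02 m: δ_0 − R_B·δ_{BB} = 0.02, so R_B = (2.8728 − 0.02)/0.039216 = 72.75 kN.
Moment equilibrium about A: M_A = Σ(load moments about A) − R_B·L = 891.8 − 72.75×9.8 = 178.9 kN·m.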